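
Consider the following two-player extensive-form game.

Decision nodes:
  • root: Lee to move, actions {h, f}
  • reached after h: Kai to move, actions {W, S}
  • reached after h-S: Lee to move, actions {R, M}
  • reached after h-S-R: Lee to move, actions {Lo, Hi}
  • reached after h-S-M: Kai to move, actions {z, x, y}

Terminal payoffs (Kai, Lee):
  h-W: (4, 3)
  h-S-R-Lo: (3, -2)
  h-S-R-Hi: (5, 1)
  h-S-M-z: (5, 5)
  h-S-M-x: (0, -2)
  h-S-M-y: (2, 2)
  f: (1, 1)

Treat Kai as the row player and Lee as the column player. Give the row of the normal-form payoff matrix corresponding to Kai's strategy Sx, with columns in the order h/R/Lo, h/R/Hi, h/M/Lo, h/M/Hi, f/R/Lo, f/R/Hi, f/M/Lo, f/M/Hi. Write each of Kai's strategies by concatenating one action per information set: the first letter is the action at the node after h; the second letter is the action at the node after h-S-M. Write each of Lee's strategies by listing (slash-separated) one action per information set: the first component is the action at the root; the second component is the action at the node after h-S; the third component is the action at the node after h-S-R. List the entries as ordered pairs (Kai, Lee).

vs h/R/Lo: Lee plays h → Kai plays S at [h] → Lee plays R at [h-S] → Lee plays Lo at [h-S-R] → (3, -2)
vs h/R/Hi: Lee plays h → Kai plays S at [h] → Lee plays R at [h-S] → Lee plays Hi at [h-S-R] → (5, 1)
vs h/M/Lo: Lee plays h → Kai plays S at [h] → Lee plays M at [h-S] → Kai plays x at [h-S-M] → (0, -2)
vs h/M/Hi: Lee plays h → Kai plays S at [h] → Lee plays M at [h-S] → Kai plays x at [h-S-M] → (0, -2)
vs f/R/Lo: Lee plays f → (1, 1)
vs f/R/Hi: Lee plays f → (1, 1)
vs f/M/Lo: Lee plays f → (1, 1)
vs f/M/Hi: Lee plays f → (1, 1)

(3,-2) (5,1) (0,-2) (0,-2) (1,1) (1,1) (1,1) (1,1)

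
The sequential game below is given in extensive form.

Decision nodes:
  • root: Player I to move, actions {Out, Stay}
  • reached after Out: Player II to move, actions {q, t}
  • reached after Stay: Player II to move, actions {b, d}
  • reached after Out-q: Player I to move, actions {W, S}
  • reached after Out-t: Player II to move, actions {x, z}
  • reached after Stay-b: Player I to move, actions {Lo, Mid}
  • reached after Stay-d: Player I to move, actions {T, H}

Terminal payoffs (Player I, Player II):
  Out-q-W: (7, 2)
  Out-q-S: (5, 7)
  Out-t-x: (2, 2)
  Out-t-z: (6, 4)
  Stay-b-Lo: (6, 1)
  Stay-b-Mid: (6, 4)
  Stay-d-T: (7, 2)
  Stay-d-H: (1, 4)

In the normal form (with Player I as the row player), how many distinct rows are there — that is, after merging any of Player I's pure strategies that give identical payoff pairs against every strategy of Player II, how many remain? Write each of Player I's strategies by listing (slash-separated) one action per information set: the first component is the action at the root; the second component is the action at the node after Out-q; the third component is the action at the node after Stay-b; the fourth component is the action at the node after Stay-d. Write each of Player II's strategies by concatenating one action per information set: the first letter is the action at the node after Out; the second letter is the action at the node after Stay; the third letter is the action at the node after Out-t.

Player I has 16 pure strategies: Out/W/Lo/T, Out/W/Lo/H, Out/W/Mid/T, Out/W/Mid/H, Out/S/Lo/T, Out/S/Lo/H, Out/S/Mid/T, Out/S/Mid/H, Stay/W/Lo/T, Stay/W/Lo/H, Stay/W/Mid/T, Stay/W/Mid/H, Stay/S/Lo/T, Stay/S/Lo/H, Stay/S/Mid/T, Stay/S/Mid/H. Columns: qbx, qbz, qdx, qdz, tbx, tbz, tdx, tdz.
{Out/W/Lo/T, Out/W/Lo/H, Out/W/Mid/T, Out/W/Mid/H} → row (7,2) (7,2) (7,2) (7,2) (2,2) (6,4) (2,2) (6,4)
{Out/S/Lo/T, Out/S/Lo/H, Out/S/Mid/T, Out/S/Mid/H} → row (5,7) (5,7) (5,7) (5,7) (2,2) (6,4) (2,2) (6,4)
{Stay/W/Lo/T, Stay/S/Lo/T} → row (6,1) (6,1) (7,2) (7,2) (6,1) (6,1) (7,2) (7,2)
{Stay/W/Lo/H, Stay/S/Lo/H} → row (6,1) (6,1) (1,4) (1,4) (6,1) (6,1) (1,4) (1,4)
{Stay/W/Mid/T, Stay/S/Mid/T} → row (6,4) (6,4) (7,2) (7,2) (6,4) (6,4) (7,2) (7,2)
{Stay/W/Mid/H, Stay/S/Mid/H} → row (6,4) (6,4) (1,4) (1,4) (6,4) (6,4) (1,4) (1,4)
That's 6 distinct rows out of 16 strategies.

6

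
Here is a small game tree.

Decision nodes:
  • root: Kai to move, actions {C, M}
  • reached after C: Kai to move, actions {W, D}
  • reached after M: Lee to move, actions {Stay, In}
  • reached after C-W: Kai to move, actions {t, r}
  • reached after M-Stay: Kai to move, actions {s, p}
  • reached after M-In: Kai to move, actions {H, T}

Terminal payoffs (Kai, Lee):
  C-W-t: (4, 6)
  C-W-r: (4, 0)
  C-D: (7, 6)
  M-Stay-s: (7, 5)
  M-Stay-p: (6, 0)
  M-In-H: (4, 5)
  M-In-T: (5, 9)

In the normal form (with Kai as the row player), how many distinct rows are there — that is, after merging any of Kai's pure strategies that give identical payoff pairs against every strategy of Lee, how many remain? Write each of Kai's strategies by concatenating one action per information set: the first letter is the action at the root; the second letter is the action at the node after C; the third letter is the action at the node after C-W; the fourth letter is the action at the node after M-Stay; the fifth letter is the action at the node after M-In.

Kai has 32 pure strategies: CWtsH, CWtsT, CWtpH, CWtpT, CWrsH, CWrsT, CWrpH, CWrpT, CDtsH, CDtsT, CDtpH, CDtpT, CDrsH, CDrsT, CDrpH, CDrpT, MWtsH, MWtsT, MWtpH, MWtpT, MWrsH, MWrsT, MWrpH, MWrpT, MDtsH, MDtsT, MDtpH, MDtpT, MDrsH, MDrsT, MDrpH, MDrpT. Columns: Stay, In.
{CWtsH, CWtsT, CWtpH, CWtpT} → row (4,6) (4,6)
{CWrsH, CWrsT, CWrpH, CWrpT} → row (4,0) (4,0)
{CDtsH, CDtsT, CDtpH, CDtpT, CDrsH, CDrsT, CDrpH, CDrpT} → row (7,6) (7,6)
{MWtsH, MWrsH, MDtsH, MDrsH} → row (7,5) (4,5)
{MWtsT, MWrsT, MDtsT, MDrsT} → row (7,5) (5,9)
{MWtpH, MWrpH, MDtpH, MDrpH} → row (6,0) (4,5)
{MWtpT, MWrpT, MDtpT, MDrpT} → row (6,0) (5,9)
That's 7 distinct rows out of 32 strategies.

7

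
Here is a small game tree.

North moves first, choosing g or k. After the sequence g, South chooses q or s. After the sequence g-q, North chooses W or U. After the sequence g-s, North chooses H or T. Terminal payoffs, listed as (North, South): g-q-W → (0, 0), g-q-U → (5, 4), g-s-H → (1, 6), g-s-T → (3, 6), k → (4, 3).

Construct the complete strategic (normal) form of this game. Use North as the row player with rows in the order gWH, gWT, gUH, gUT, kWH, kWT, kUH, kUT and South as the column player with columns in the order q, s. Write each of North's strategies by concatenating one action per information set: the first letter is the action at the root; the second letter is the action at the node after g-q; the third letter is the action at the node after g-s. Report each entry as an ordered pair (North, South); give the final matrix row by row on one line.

gWH: (0,0) (1,6) | gWT: (0,0) (3,6) | gUH: (5,4) (1,6) | gUT: (5,4) (3,6) | kWH: (4,3) (4,3) | kWT: (4,3) (4,3) | kUH: (4,3) (4,3) | kUT: (4,3) (4,3)

Row gWH: q→(0,0), s→(1,6)
Row gWT: q→(0,0), s→(3,6)
Row gUH: q→(5,4), s→(1,6)
Row gUT: q→(5,4), s→(3,6)
Row kWH: q→(4,3), s→(4,3)
Row kWT: q→(4,3), s→(4,3)
Row kUH: q→(4,3), s→(4,3)
Row kUT: q→(4,3), s→(4,3)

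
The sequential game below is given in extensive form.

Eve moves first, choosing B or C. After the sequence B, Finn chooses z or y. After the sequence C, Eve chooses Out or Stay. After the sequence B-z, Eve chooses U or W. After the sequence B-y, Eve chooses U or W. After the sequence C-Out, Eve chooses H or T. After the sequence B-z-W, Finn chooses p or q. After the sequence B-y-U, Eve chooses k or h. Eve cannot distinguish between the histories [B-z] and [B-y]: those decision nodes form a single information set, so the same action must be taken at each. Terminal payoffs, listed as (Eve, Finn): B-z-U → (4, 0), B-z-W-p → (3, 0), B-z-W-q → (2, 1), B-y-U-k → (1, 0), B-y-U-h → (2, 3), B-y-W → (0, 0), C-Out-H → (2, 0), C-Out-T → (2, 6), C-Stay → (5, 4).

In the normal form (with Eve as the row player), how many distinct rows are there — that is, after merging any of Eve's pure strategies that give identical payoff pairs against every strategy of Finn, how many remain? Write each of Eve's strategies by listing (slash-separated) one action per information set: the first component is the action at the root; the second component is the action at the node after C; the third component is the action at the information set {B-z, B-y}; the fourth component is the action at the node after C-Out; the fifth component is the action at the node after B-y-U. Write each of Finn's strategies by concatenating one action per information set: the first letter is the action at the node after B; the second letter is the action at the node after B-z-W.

Eve has 32 pure strategies: B/Out/U/H/k, B/Out/U/H/h, B/Out/U/T/k, B/Out/U/T/h, B/Out/W/H/k, B/Out/W/H/h, B/Out/W/T/k, B/Out/W/T/h, B/Stay/U/H/k, B/Stay/U/H/h, B/Stay/U/T/k, B/Stay/U/T/h, B/Stay/W/H/k, B/Stay/W/H/h, B/Stay/W/T/k, B/Stay/W/T/h, C/Out/U/H/k, C/Out/U/H/h, C/Out/U/T/k, C/Out/U/T/h, C/Out/W/H/k, C/Out/W/H/h, C/Out/W/T/k, C/Out/W/T/h, C/Stay/U/H/k, C/Stay/U/H/h, C/Stay/U/T/k, C/Stay/U/T/h, C/Stay/W/H/k, C/Stay/W/H/h, C/Stay/W/T/k, C/Stay/W/T/h. Columns: zp, zq, yp, yq.
{B/Out/U/H/k, B/Out/U/T/k, B/Stay/U/H/k, B/Stay/U/T/k} → row (4,0) (4,0) (1,0) (1,0)
{B/Out/U/H/h, B/Out/U/T/h, B/Stay/U/H/h, B/Stay/U/T/h} → row (4,0) (4,0) (2,3) (2,3)
{B/Out/W/H/k, B/Out/W/H/h, B/Out/W/T/k, B/Out/W/T/h, B/Stay/W/H/k, B/Stay/W/H/h, B/Stay/W/T/k, B/Stay/W/T/h} → row (3,0) (2,1) (0,0) (0,0)
{C/Out/U/H/k, C/Out/U/H/h, C/Out/W/H/k, C/Out/W/H/h} → row (2,0) (2,0) (2,0) (2,0)
{C/Out/U/T/k, C/Out/U/T/h, C/Out/W/T/k, C/Out/W/T/h} → row (2,6) (2,6) (2,6) (2,6)
{C/Stay/U/H/k, C/Stay/U/H/h, C/Stay/U/T/k, C/Stay/U/T/h, C/Stay/W/H/k, C/Stay/W/H/h, C/Stay/W/T/k, C/Stay/W/T/h} → row (5,4) (5,4) (5,4) (5,4)
That's 6 distinct rows out of 32 strategies.

6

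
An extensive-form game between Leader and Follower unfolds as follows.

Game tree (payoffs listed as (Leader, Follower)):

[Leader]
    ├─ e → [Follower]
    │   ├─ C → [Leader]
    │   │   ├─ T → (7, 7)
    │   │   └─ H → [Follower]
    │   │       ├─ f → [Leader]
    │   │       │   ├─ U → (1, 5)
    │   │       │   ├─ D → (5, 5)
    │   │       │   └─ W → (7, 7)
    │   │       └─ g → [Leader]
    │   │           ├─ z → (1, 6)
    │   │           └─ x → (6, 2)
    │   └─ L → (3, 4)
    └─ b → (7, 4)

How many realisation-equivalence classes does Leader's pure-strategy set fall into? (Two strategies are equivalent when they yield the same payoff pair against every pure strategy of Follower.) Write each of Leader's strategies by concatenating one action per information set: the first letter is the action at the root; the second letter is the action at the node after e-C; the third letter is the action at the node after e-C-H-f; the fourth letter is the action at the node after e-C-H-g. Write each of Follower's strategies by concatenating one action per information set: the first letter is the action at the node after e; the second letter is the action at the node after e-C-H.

Leader has 24 pure strategies: eTUz, eTUx, eTDz, eTDx, eTWz, eTWx, eHUz, eHUx, eHDz, eHDx, eHWz, eHWx, bTUz, bTUx, bTDz, bTDx, bTWz, bTWx, bHUz, bHUx, bHDz, bHDx, bHWz, bHWx. Columns: Cf, Cg, Lf, Lg.
{eTUz, eTUx, eTDz, eTDx, eTWz, eTWx} → row (7,7) (7,7) (3,4) (3,4)
{eHUz} → row (1,5) (1,6) (3,4) (3,4)
{eHUx} → row (1,5) (6,2) (3,4) (3,4)
{eHDz} → row (5,5) (1,6) (3,4) (3,4)
{eHDx} → row (5,5) (6,2) (3,4) (3,4)
{eHWz} → row (7,7) (1,6) (3,4) (3,4)
{eHWx} → row (7,7) (6,2) (3,4) (3,4)
{bTUz, bTUx, bTDz, bTDx, bTWz, bTWx, bHUz, bHUx, bHDz, bHDx, bHWz, bHWx} → row (7,4) (7,4) (7,4) (7,4)
That's 8 distinct rows out of 24 strategies.

8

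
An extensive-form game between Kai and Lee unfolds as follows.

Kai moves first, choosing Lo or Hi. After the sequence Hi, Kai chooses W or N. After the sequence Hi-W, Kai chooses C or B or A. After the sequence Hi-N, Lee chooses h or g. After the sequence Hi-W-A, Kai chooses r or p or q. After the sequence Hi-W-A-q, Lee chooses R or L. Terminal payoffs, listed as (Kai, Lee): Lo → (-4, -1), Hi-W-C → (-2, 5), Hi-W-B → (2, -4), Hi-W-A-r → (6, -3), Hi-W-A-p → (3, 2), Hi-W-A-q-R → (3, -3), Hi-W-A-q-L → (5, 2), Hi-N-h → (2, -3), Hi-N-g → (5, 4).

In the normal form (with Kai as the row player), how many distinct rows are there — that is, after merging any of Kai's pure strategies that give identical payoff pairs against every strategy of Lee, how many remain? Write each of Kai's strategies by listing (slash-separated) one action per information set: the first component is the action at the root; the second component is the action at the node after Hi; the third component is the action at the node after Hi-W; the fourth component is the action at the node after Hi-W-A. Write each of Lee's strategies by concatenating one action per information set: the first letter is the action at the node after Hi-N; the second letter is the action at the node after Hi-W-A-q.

7

Kai has 36 pure strategies: Lo/W/C/r, Lo/W/C/p, Lo/W/C/q, Lo/W/B/r, Lo/W/B/p, Lo/W/B/q, Lo/W/A/r, Lo/W/A/p, Lo/W/A/q, Lo/N/C/r, Lo/N/C/p, Lo/N/C/q, Lo/N/B/r, Lo/N/B/p, Lo/N/B/q, Lo/N/A/r, Lo/N/A/p, Lo/N/A/q, Hi/W/C/r, Hi/W/C/p, Hi/W/C/q, Hi/W/B/r, Hi/W/B/p, Hi/W/B/q, Hi/W/A/r, Hi/W/A/p, Hi/W/A/q, Hi/N/C/r, Hi/N/C/p, Hi/N/C/q, Hi/N/B/r, Hi/N/B/p, Hi/N/B/q, Hi/N/A/r, Hi/N/A/p, Hi/N/A/q. Columns: hR, hL, gR, gL.
{Lo/W/C/r, Lo/W/C/p, Lo/W/C/q, Lo/W/B/r, Lo/W/B/p, Lo/W/B/q, Lo/W/A/r, Lo/W/A/p, Lo/W/A/q, Lo/N/C/r, Lo/N/C/p, Lo/N/C/q, Lo/N/B/r, Lo/N/B/p, Lo/N/B/q, Lo/N/A/r, Lo/N/A/p, Lo/N/A/q} → row (-4,-1) (-4,-1) (-4,-1) (-4,-1)
{Hi/W/C/r, Hi/W/C/p, Hi/W/C/q} → row (-2,5) (-2,5) (-2,5) (-2,5)
{Hi/W/B/r, Hi/W/B/p, Hi/W/B/q} → row (2,-4) (2,-4) (2,-4) (2,-4)
{Hi/W/A/r} → row (6,-3) (6,-3) (6,-3) (6,-3)
{Hi/W/A/p} → row (3,2) (3,2) (3,2) (3,2)
{Hi/W/A/q} → row (3,-3) (5,2) (3,-3) (5,2)
{Hi/N/C/r, Hi/N/C/p, Hi/N/C/q, Hi/N/B/r, Hi/N/B/p, Hi/N/B/q, Hi/N/A/r, Hi/N/A/p, Hi/N/A/q} → row (2,-3) (2,-3) (5,4) (5,4)
That's 7 distinct rows out of 36 strategies.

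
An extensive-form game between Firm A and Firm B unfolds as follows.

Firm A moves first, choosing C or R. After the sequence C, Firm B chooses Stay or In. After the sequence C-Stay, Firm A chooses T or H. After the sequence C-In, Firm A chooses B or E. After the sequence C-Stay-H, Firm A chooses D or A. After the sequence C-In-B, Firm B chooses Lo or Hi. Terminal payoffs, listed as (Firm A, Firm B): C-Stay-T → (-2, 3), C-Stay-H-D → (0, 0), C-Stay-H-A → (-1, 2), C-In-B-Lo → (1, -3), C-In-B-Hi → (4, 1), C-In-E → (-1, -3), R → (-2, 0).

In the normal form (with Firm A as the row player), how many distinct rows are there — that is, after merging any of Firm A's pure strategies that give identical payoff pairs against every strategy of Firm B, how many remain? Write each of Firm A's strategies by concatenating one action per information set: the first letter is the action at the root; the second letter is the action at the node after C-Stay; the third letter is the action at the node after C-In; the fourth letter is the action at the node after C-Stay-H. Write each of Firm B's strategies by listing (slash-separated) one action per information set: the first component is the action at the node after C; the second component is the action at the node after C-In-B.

Firm A has 16 pure strategies: CTBD, CTBA, CTED, CTEA, CHBD, CHBA, CHED, CHEA, RTBD, RTBA, RTED, RTEA, RHBD, RHBA, RHED, RHEA. Columns: Stay/Lo, Stay/Hi, In/Lo, In/Hi.
{CTBD, CTBA} → row (-2,3) (-2,3) (1,-3) (4,1)
{CTED, CTEA} → row (-2,3) (-2,3) (-1,-3) (-1,-3)
{CHBD} → row (0,0) (0,0) (1,-3) (4,1)
{CHBA} → row (-1,2) (-1,2) (1,-3) (4,1)
{CHED} → row (0,0) (0,0) (-1,-3) (-1,-3)
{CHEA} → row (-1,2) (-1,2) (-1,-3) (-1,-3)
{RTBD, RTBA, RTED, RTEA, RHBD, RHBA, RHED, RHEA} → row (-2,0) (-2,0) (-2,0) (-2,0)
That's 7 distinct rows out of 16 strategies.

7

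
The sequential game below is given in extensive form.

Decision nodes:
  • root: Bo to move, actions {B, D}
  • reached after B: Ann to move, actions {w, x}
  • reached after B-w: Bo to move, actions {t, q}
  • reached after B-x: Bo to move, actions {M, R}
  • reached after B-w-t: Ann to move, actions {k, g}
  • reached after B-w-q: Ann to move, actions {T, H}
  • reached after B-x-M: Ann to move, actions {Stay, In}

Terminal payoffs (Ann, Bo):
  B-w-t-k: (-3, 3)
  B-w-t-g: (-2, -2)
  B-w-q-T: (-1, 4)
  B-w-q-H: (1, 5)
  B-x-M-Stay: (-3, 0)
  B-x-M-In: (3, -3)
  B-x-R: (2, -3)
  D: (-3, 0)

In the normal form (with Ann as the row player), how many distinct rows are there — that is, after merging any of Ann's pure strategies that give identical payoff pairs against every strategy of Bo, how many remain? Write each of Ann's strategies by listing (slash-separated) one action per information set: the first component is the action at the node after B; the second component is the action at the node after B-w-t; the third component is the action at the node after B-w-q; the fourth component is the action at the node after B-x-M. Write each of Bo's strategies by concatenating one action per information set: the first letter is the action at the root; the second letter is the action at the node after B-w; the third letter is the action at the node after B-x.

Ann has 16 pure strategies: w/k/T/Stay, w/k/T/In, w/k/H/Stay, w/k/H/In, w/g/T/Stay, w/g/T/In, w/g/H/Stay, w/g/H/In, x/k/T/Stay, x/k/T/In, x/k/H/Stay, x/k/H/In, x/g/T/Stay, x/g/T/In, x/g/H/Stay, x/g/H/In. Columns: BtM, BtR, BqM, BqR, DtM, DtR, DqM, DqR.
{w/k/T/Stay, w/k/T/In} → row (-3,3) (-3,3) (-1,4) (-1,4) (-3,0) (-3,0) (-3,0) (-3,0)
{w/k/H/Stay, w/k/H/In} → row (-3,3) (-3,3) (1,5) (1,5) (-3,0) (-3,0) (-3,0) (-3,0)
{w/g/T/Stay, w/g/T/In} → row (-2,-2) (-2,-2) (-1,4) (-1,4) (-3,0) (-3,0) (-3,0) (-3,0)
{w/g/H/Stay, w/g/H/In} → row (-2,-2) (-2,-2) (1,5) (1,5) (-3,0) (-3,0) (-3,0) (-3,0)
{x/k/T/Stay, x/k/H/Stay, x/g/T/Stay, x/g/H/Stay} → row (-3,0) (2,-3) (-3,0) (2,-3) (-3,0) (-3,0) (-3,0) (-3,0)
{x/k/T/In, x/k/H/In, x/g/T/In, x/g/H/In} → row (3,-3) (2,-3) (3,-3) (2,-3) (-3,0) (-3,0) (-3,0) (-3,0)
That's 6 distinct rows out of 16 strategies.

6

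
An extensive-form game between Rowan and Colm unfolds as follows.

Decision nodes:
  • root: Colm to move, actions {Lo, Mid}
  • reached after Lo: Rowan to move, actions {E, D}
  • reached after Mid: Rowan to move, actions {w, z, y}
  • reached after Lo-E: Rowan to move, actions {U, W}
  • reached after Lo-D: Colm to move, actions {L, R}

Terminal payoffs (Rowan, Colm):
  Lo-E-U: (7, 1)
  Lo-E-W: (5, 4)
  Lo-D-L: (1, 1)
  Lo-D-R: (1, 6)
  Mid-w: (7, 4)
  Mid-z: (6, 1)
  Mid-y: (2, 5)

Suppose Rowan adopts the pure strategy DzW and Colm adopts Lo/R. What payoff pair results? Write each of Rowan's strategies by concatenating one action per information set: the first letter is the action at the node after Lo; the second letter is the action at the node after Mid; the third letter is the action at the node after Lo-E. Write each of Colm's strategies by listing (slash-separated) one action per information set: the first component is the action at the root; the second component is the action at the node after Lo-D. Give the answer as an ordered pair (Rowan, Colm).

Trace the play path from the root:
  Colm plays Lo
  Rowan plays D at [Lo]
  Colm plays R at [Lo-D]
→ terminal payoff (1, 6).
(Rowan's choice at the node after Mid is never reached on this path, so it doesn't affect the outcome.)

(1, 6)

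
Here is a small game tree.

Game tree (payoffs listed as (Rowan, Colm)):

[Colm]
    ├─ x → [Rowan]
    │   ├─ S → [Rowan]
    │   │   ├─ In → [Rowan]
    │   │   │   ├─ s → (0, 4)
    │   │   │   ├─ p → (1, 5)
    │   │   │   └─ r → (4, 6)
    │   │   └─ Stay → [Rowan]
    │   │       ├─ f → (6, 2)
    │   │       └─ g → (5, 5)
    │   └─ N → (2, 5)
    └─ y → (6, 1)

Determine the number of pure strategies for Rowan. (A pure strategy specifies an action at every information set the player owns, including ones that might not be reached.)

24

Rowan owns the node after x with actions {S, N} — two choices.
Rowan owns the node after x-S with actions {In, Stay} — two choices.
Rowan owns the node after x-S-In with actions {s, p, r} — three choices.
Rowan owns the node after x-S-Stay with actions {f, g} — two choices.
A pure strategy fixes one action at each information set independently, so the count is the product 2 × 2 × 3 × 2 = 24.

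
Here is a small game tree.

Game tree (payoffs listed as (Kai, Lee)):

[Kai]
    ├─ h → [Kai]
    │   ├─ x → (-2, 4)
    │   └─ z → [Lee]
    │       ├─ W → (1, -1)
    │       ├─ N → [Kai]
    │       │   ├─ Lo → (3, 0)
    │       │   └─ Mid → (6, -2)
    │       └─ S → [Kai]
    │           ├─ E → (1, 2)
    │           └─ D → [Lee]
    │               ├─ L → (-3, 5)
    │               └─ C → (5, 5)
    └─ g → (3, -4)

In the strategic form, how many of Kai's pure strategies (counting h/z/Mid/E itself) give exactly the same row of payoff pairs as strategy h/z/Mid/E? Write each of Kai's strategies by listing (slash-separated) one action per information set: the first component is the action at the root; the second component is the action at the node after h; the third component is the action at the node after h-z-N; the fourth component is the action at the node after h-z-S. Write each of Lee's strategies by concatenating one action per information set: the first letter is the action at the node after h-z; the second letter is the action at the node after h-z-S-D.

1

Row for h/z/Mid/E (columns WL, WC, NL, NC, SL, SC): (1,-1) (1,-1) (6,-2) (6,-2) (1,2) (1,2).
Every one of Kai's information sets is on the play path for some reply by Lee when Kai follows h/z/Mid/E.
Changing the action at any of them therefore changes at least one column, so only h/z/Mid/E itself gives this row.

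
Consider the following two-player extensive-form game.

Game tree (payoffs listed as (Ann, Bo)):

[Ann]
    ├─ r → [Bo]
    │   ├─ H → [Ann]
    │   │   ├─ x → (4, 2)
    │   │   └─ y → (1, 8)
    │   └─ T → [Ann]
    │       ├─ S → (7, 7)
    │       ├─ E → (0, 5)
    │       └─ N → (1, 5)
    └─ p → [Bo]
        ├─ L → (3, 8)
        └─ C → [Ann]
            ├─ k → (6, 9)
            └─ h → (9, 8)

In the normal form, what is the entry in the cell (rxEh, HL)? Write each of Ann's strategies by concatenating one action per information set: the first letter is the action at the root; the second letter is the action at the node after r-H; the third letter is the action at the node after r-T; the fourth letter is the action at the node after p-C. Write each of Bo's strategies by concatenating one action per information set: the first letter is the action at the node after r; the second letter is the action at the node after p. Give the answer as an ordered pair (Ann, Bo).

Trace the play path from the root:
  Ann plays r
  Bo plays H at [r]
  Ann plays x at [r-H]
→ terminal payoff (4, 2).
(Ann's choice at the node after r-T is never reached on this path, so it doesn't affect the outcome.)

(4, 2)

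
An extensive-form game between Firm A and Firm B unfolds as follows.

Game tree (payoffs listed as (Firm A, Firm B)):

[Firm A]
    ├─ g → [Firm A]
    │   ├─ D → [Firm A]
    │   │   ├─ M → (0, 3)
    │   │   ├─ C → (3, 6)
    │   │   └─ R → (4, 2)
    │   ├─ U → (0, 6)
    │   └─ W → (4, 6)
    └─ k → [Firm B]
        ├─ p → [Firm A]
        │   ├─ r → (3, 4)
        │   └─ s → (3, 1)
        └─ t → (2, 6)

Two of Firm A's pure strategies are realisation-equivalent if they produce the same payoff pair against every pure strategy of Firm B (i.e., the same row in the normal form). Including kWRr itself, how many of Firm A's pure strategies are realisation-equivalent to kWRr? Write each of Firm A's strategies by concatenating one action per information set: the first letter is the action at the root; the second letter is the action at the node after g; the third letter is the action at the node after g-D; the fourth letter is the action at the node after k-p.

9

Row for kWRr (columns p, t): (3,4) (2,6).
Under kWRr, Firm A's choice at the node after g and at the node after g-D can never be reached regardless of what Firm B does, so varying those choices leaves every outcome unchanged.
Holding the reachable choices fixed and varying the unreachable ones freely already gives 3 × 3 = 9 equivalent strategies.
No other strategy reproduces this row, so those 9 are the full class: kDMr, kDCr, kDRr, kUMr, kUCr, kURr, kWMr, kWCr, kWRr.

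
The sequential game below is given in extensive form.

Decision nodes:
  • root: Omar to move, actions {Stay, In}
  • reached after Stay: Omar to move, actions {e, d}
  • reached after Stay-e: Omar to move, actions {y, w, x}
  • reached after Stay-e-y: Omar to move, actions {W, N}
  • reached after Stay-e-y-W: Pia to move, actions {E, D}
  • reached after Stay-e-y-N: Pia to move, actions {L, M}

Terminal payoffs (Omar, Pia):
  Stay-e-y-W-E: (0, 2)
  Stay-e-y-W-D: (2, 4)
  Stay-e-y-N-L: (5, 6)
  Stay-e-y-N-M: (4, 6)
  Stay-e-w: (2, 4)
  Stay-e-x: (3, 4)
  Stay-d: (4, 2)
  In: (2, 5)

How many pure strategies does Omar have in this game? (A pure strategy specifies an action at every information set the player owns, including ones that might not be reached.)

24

Omar owns the root with actions {Stay, In} — two choices.
Omar owns the node after Stay with actions {e, d} — two choices.
Omar owns the node after Stay-e with actions {y, w, x} — three choices.
Omar owns the node after Stay-e-y with actions {W, N} — two choices.
A pure strategy fixes one action at each information set independently, so the count is the product 2 × 2 × 3 × 2 = 24.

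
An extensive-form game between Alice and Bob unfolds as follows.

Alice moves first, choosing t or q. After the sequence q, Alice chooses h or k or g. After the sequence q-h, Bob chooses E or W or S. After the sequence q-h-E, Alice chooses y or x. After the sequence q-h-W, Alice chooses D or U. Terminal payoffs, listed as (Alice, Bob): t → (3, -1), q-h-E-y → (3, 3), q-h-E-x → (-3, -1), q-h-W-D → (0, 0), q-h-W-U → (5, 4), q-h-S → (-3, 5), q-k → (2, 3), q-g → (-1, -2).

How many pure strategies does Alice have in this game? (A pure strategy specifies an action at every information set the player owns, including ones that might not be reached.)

Alice owns the root with actions {t, q} — two choices.
Alice owns the node after q with actions {h, k, g} — three choices.
Alice owns the node after q-h-E with actions {y, x} — two choices.
Alice owns the node after q-h-W with actions {D, U} — two choices.
A pure strategy fixes one action at each information set independently, so the count is the product 2 × 3 × 2 × 2 = 24.

24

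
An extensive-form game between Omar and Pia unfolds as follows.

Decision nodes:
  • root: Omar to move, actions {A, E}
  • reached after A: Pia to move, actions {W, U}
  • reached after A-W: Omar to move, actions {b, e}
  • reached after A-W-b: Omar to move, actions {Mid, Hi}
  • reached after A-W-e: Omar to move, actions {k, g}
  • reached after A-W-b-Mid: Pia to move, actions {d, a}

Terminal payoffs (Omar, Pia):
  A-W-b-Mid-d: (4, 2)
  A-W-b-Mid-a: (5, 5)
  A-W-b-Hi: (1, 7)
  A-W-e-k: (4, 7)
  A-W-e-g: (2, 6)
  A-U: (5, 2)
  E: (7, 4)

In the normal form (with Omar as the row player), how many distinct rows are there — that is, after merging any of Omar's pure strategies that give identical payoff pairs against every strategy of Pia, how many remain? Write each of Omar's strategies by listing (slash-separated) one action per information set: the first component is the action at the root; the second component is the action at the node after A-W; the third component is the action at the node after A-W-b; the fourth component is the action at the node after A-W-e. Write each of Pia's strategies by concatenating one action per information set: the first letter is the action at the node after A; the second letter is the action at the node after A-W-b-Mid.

Omar has 16 pure strategies: A/b/Mid/k, A/b/Mid/g, A/b/Hi/k, A/b/Hi/g, A/e/Mid/k, A/e/Mid/g, A/e/Hi/k, A/e/Hi/g, E/b/Mid/k, E/b/Mid/g, E/b/Hi/k, E/b/Hi/g, E/e/Mid/k, E/e/Mid/g, E/e/Hi/k, E/e/Hi/g. Columns: Wd, Wa, Ud, Ua.
{A/b/Mid/k, A/b/Mid/g} → row (4,2) (5,5) (5,2) (5,2)
{A/b/Hi/k, A/b/Hi/g} → row (1,7) (1,7) (5,2) (5,2)
{A/e/Mid/k, A/e/Hi/k} → row (4,7) (4,7) (5,2) (5,2)
{A/e/Mid/g, A/e/Hi/g} → row (2,6) (2,6) (5,2) (5,2)
{E/b/Mid/k, E/b/Mid/g, E/b/Hi/k, E/b/Hi/g, E/e/Mid/k, E/e/Mid/g, E/e/Hi/k, E/e/Hi/g} → row (7,4) (7,4) (7,4) (7,4)
That's 5 distinct rows out of 16 strategies.

5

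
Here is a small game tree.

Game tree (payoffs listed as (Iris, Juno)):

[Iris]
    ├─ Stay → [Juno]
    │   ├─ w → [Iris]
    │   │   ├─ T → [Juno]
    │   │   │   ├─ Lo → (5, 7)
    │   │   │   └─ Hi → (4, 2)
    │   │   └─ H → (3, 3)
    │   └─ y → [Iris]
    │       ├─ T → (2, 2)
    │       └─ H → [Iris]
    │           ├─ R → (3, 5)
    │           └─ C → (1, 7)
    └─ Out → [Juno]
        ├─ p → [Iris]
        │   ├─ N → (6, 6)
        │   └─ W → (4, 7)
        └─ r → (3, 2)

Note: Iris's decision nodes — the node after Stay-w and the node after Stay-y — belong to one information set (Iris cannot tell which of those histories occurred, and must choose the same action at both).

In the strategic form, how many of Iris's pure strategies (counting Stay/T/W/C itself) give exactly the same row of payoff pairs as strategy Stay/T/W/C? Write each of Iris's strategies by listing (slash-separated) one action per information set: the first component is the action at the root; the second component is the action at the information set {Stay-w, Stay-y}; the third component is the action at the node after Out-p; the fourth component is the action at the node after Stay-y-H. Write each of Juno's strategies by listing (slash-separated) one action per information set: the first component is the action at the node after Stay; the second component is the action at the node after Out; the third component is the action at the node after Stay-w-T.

4

Row for Stay/T/W/C (columns w/p/Lo, w/p/Hi, w/r/Lo, w/r/Hi, y/p/Lo, y/p/Hi, y/r/Lo, y/r/Hi): (5,7) (4,2) (5,7) (4,2) (2,2) (2,2) (2,2) (2,2).
Under Stay/T/W/C, Iris's choice at the node after Out-p and at the node after Stay-y-H can never be reached regardless of what Juno does, so varying those choices leaves every outcome unchanged.
Holding the reachable choices fixed and varying the unreachable ones freely already gives 2 × 2 = 4 equivalent strategies.
No other strategy reproduces this row, so those 4 are the full class: Stay/T/N/R, Stay/T/N/C, Stay/T/W/R, Stay/T/W/C.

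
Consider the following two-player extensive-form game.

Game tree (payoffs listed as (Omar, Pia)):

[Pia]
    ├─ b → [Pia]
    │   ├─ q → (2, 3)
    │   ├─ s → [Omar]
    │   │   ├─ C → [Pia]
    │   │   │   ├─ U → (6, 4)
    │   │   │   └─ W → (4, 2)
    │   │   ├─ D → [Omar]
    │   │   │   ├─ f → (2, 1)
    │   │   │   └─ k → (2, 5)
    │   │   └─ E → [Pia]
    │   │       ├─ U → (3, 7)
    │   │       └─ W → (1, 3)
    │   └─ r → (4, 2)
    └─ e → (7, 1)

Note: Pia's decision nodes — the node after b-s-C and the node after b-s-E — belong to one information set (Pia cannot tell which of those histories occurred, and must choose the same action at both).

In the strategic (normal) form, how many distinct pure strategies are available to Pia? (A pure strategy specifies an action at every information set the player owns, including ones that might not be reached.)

Pia owns the root with actions {b, e} — two choices.
Pia owns the node after b with actions {q, s, r} — three choices.
Pia owns the information set {b-s-C, b-s-E} with actions {U, W} — two choices.
A pure strategy fixes one action at each information set independently, so the count is the product 2 × 3 × 2 = 12.

12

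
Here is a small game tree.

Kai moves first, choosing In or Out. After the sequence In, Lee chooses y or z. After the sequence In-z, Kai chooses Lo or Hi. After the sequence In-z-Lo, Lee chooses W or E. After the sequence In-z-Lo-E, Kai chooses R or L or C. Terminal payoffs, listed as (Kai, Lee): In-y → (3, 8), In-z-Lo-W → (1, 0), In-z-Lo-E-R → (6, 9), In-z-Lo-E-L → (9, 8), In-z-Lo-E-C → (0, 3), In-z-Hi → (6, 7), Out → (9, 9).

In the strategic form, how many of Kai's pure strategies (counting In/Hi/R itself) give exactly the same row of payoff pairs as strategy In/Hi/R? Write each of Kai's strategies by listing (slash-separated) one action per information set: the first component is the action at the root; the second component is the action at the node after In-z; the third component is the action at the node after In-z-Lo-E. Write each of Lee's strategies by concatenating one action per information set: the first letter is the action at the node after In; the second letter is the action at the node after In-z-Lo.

3

Row for In/Hi/R (columns yW, yE, zW, zE): (3,8) (3,8) (6,7) (6,7).
Under In/Hi/R, Kai's choice at the node after In-z-Lo-E can never be reached regardless of what Lee does, so varying those choices leaves every outcome unchanged.
Holding the reachable choices fixed and varying the unreachable one freely already gives 3 equivalent strategies.
No other strategy reproduces this row, so those 3 are the full class: In/Hi/R, In/Hi/L, In/Hi/C.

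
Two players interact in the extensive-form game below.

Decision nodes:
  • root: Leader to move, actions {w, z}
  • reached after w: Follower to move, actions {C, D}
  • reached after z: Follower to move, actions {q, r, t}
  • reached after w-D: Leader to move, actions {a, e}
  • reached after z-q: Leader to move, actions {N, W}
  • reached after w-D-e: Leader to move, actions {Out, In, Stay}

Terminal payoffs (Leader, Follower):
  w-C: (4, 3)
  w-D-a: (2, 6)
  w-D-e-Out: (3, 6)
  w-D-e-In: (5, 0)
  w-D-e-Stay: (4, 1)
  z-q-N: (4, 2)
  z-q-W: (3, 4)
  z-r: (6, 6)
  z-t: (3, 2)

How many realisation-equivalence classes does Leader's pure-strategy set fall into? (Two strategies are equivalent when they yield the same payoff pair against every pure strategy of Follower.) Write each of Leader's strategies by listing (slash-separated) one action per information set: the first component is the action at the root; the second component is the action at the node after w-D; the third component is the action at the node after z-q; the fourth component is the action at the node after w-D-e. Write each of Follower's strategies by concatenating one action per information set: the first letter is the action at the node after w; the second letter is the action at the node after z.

Leader has 24 pure strategies: w/a/N/Out, w/a/N/In, w/a/N/Stay, w/a/W/Out, w/a/W/In, w/a/W/Stay, w/e/N/Out, w/e/N/In, w/e/N/Stay, w/e/W/Out, w/e/W/In, w/e/W/Stay, z/a/N/Out, z/a/N/In, z/a/N/Stay, z/a/W/Out, z/a/W/In, z/a/W/Stay, z/e/N/Out, z/e/N/In, z/e/N/Stay, z/e/W/Out, z/e/W/In, z/e/W/Stay. Columns: Cq, Cr, Ct, Dq, Dr, Dt.
{w/a/N/Out, w/a/N/In, w/a/N/Stay, w/a/W/Out, w/a/W/In, w/a/W/Stay} → row (4,3) (4,3) (4,3) (2,6) (2,6) (2,6)
{w/e/N/Out, w/e/W/Out} → row (4,3) (4,3) (4,3) (3,6) (3,6) (3,6)
{w/e/N/In, w/e/W/In} → row (4,3) (4,3) (4,3) (5,0) (5,0) (5,0)
{w/e/N/Stay, w/e/W/Stay} → row (4,3) (4,3) (4,3) (4,1) (4,1) (4,1)
{z/a/N/Out, z/a/N/In, z/a/N/Stay, z/e/N/Out, z/e/N/In, z/e/N/Stay} → row (4,2) (6,6) (3,2) (4,2) (6,6) (3,2)
{z/a/W/Out, z/a/W/In, z/a/W/Stay, z/e/W/Out, z/e/W/In, z/e/W/Stay} → row (3,4) (6,6) (3,2) (3,4) (6,6) (3,2)
That's 6 distinct rows out of 24 strategies.

6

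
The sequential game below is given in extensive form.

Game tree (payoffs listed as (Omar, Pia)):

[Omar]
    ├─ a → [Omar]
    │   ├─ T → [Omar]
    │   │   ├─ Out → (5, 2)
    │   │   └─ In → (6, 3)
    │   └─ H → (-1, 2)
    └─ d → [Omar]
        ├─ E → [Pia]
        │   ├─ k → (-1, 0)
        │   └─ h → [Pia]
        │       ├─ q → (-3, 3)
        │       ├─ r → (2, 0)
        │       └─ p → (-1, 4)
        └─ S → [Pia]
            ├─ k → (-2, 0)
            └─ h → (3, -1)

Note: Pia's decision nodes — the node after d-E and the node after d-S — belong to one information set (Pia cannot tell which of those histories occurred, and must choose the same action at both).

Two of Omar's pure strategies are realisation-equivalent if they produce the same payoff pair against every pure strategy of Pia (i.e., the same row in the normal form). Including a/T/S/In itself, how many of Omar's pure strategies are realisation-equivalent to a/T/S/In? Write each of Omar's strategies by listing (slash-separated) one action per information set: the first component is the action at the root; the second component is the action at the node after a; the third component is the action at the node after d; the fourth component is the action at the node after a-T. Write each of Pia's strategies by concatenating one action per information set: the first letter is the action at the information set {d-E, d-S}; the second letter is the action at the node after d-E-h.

Row for a/T/S/In (columns kq, kr, kp, hq, hr, hp): (6,3) (6,3) (6,3) (6,3) (6,3) (6,3).
Under a/T/S/In, Omar's choice at the node after d can never be reached regardless of what Pia does, so varying those choices leaves every outcome unchanged.
Holding the reachable choices fixed and varying the unreachable one freely already gives 2 equivalent strategies.
No other strategy reproduces this row, so those 2 are the full class: a/T/E/In, a/T/S/In.

2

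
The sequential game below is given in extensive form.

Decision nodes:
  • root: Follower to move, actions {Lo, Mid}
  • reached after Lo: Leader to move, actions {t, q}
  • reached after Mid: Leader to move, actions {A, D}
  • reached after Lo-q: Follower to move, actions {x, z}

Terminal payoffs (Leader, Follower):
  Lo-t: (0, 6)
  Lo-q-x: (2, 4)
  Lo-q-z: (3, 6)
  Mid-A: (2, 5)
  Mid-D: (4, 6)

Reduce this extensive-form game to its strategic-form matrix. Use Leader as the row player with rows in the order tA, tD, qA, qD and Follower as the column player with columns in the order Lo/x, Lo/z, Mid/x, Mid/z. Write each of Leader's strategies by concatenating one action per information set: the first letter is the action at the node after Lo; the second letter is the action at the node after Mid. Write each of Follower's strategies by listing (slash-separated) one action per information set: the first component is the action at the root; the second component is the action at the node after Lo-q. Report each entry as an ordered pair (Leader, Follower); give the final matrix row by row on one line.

Row tA: Lo/x→(0,6), Lo/z→(0,6), Mid/x→(2,5), Mid/z→(2,5)
Row tD: Lo/x→(0,6), Lo/z→(0,6), Mid/x→(4,6), Mid/z→(4,6)
Row qA: Lo/x→(2,4), Lo/z→(3,6), Mid/x→(2,5), Mid/z→(2,5)
Row qD: Lo/x→(2,4), Lo/z→(3,6), Mid/x→(4,6), Mid/z→(4,6)

tA: (0,6) (0,6) (2,5) (2,5) | tD: (0,6) (0,6) (4,6) (4,6) | qA: (2,4) (3,6) (2,5) (2,5) | qD: (2,4) (3,6) (4,6) (4,6)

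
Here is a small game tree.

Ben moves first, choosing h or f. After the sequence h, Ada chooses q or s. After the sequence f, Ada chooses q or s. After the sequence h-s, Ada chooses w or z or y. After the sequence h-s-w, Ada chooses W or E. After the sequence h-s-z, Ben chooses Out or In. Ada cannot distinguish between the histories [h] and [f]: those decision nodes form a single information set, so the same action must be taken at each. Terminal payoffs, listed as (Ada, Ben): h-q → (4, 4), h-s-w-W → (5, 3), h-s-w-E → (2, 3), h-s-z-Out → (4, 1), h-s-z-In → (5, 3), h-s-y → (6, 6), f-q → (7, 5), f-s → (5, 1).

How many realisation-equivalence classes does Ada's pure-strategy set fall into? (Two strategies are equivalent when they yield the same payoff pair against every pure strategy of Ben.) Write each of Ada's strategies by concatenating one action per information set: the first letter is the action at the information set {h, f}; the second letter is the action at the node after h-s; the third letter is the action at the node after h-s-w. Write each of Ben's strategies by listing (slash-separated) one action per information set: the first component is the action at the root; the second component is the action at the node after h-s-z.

5

Ada has 12 pure strategies: qwW, qwE, qzW, qzE, qyW, qyE, swW, swE, szW, szE, syW, syE. Columns: h/Out, h/In, f/Out, f/In.
{qwW, qwE, qzW, qzE, qyW, qyE} → row (4,4) (4,4) (7,5) (7,5)
{swW} → row (5,3) (5,3) (5,1) (5,1)
{swE} → row (2,3) (2,3) (5,1) (5,1)
{szW, szE} → row (4,1) (5,3) (5,1) (5,1)
{syW, syE} → row (6,6) (6,6) (5,1) (5,1)
That's 5 distinct rows out of 12 strategies.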